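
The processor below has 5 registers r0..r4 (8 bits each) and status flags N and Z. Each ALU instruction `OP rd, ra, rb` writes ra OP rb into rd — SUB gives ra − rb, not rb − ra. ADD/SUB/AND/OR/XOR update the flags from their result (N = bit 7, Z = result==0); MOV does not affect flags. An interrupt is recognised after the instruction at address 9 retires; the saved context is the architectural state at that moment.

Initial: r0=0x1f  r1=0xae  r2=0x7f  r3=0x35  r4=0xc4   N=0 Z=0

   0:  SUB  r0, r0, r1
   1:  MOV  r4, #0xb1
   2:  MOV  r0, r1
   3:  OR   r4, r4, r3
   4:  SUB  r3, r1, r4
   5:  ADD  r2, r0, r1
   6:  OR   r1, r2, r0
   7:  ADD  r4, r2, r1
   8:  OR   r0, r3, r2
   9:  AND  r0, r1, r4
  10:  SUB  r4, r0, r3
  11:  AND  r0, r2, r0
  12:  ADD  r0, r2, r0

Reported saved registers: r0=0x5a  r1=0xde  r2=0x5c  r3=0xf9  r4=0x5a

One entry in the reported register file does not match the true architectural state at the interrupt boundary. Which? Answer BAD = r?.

BAD = r1

after  0: r0=0x71 r1=0xae r2=0x7f r3=0x35 r4=0xc4  N=0 Z=0
after  1: r0=0x71 r1=0xae r2=0x7f r3=0x35 r4=0xb1  N=0 Z=0
after  2: r0=0xae r1=0xae r2=0x7f r3=0x35 r4=0xb1  N=0 Z=0
after  3: r0=0xae r1=0xae r2=0x7f r3=0x35 r4=0xb5  N=1 Z=0
after  4: r0=0xae r1=0xae r2=0x7f r3=0xf9 r4=0xb5  N=1 Z=0
after  5: r0=0xae r1=0xae r2=0x5c r3=0xf9 r4=0xb5  N=0 Z=0
after  6: r0=0xae r1=0xfe r2=0x5c r3=0xf9 r4=0xb5  N=1 Z=0
after  7: r0=0xae r1=0xfe r2=0x5c r3=0xf9 r4=0x5a  N=0 Z=0
after  8: r0=0xfd r1=0xfe r2=0x5c r3=0xf9 r4=0x5a  N=1 Z=0
after  9: r0=0x5a r1=0xfe r2=0x5c r3=0xf9 r4=0x5a  N=0 Z=0
-- IRQ taken; context saved, return-PC = 10 --
mismatch: r1: reported 0xde vs actual 0xfe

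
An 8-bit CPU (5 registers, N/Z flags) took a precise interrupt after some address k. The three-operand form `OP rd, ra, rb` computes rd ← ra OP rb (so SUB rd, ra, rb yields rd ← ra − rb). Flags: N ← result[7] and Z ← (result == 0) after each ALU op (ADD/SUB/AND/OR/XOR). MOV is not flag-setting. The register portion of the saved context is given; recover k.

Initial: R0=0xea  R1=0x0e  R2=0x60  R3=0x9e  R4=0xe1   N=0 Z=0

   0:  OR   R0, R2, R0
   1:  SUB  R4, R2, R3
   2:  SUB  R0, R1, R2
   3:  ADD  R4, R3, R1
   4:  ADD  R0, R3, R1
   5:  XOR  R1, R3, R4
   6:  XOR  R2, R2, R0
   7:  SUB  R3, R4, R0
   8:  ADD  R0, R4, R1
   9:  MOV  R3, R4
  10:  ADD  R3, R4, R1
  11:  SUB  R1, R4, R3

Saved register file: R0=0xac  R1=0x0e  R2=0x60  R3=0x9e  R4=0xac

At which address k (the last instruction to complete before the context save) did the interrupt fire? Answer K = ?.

K = 4

after  0: R0=0xea R1=0x0e R2=0x60 R3=0x9e R4=0xe1  N=1 Z=0
after  1: R0=0xea R1=0x0e R2=0x60 R3=0x9e R4=0xc2  N=1 Z=0
after  2: R0=0xae R1=0x0e R2=0x60 R3=0x9e R4=0xc2  N=1 Z=0
after  3: R0=0xae R1=0x0e R2=0x60 R3=0x9e R4=0xac  N=1 Z=0
after  4: R0=0xac R1=0x0e R2=0x60 R3=0x9e R4=0xac  N=1 Z=0
-- IRQ taken; context saved, return-PC = 5 --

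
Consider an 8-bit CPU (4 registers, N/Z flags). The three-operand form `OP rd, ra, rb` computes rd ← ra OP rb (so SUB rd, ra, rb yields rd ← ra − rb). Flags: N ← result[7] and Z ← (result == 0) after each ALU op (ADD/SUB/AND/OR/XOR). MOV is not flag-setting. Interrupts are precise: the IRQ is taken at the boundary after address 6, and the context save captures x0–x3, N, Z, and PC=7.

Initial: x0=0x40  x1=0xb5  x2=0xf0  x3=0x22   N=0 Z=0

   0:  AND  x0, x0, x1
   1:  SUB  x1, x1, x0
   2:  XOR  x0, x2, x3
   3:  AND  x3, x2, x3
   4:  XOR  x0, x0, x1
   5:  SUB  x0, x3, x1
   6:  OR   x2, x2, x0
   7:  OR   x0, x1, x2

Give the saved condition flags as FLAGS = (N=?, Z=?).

after  0: x0=0x00 x1=0xb5 x2=0xf0 x3=0x22  N=0 Z=1
after  1: x0=0x00 x1=0xb5 x2=0xf0 x3=0x22  N=1 Z=0
after  2: x0=0xd2 x1=0xb5 x2=0xf0 x3=0x22  N=1 Z=0
after  3: x0=0xd2 x1=0xb5 x2=0xf0 x3=0x20  N=0 Z=0
after  4: x0=0x67 x1=0xb5 x2=0xf0 x3=0x20  N=0 Z=0
after  5: x0=0x6b x1=0xb5 x2=0xf0 x3=0x20  N=0 Z=0
after  6: x0=0x6b x1=0xb5 x2=0xfb x3=0x20  N=1 Z=0
-- IRQ taken; context saved, return-PC = 7 --

FLAGS = (N=1, Z=0)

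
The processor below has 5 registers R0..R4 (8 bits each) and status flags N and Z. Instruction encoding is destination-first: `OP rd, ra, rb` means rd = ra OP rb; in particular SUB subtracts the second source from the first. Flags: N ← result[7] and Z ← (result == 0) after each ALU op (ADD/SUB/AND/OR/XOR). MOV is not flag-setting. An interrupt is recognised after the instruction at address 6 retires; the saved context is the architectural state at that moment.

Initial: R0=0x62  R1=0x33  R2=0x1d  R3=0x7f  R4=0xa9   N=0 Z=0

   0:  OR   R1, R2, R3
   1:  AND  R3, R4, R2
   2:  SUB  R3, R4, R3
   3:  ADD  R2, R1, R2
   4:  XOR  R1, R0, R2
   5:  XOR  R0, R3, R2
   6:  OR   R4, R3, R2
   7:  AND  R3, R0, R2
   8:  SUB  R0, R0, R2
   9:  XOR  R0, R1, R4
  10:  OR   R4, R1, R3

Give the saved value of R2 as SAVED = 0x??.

after  0: R0=0x62 R1=0x7f R2=0x1d R3=0x7f R4=0xa9  N=0 Z=0
after  1: R0=0x62 R1=0x7f R2=0x1d R3=0x09 R4=0xa9  N=0 Z=0
after  2: R0=0x62 R1=0x7f R2=0x1d R3=0xa0 R4=0xa9  N=1 Z=0
after  3: R0=0x62 R1=0x7f R2=0x9c R3=0xa0 R4=0xa9  N=1 Z=0
after  4: R0=0x62 R1=0xfe R2=0x9c R3=0xa0 R4=0xa9  N=1 Z=0
after  5: R0=0x3c R1=0xfe R2=0x9c R3=0xa0 R4=0xa9  N=0 Z=0
after  6: R0=0x3c R1=0xfe R2=0x9c R3=0xa0 R4=0xbc  N=1 Z=0
-- IRQ taken; context saved, return-PC = 7 --

SAVED = 0x9c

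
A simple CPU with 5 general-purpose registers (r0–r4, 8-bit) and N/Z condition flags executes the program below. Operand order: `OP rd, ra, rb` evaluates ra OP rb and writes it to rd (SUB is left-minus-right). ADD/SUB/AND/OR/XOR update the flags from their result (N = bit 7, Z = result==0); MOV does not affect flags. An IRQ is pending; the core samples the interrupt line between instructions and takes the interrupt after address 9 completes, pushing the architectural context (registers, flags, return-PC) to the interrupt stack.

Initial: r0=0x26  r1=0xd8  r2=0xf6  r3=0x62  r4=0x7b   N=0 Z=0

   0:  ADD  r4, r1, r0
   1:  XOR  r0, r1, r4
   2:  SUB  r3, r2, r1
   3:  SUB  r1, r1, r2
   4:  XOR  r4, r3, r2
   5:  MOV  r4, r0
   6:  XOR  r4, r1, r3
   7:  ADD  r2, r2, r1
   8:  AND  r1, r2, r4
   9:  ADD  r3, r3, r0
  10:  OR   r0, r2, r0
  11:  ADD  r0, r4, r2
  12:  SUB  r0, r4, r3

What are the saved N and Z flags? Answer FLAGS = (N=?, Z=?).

after  0: r0=0x26 r1=0xd8 r2=0xf6 r3=0x62 r4=0xfe  N=1 Z=0
after  1: r0=0x26 r1=0xd8 r2=0xf6 r3=0x62 r4=0xfe  N=0 Z=0
after  2: r0=0x26 r1=0xd8 r2=0xf6 r3=0x1e r4=0xfe  N=0 Z=0
after  3: r0=0x26 r1=0xe2 r2=0xf6 r3=0x1e r4=0xfe  N=1 Z=0
after  4: r0=0x26 r1=0xe2 r2=0xf6 r3=0x1e r4=0xe8  N=1 Z=0
after  5: r0=0x26 r1=0xe2 r2=0xf6 r3=0x1e r4=0x26  N=1 Z=0
after  6: r0=0x26 r1=0xe2 r2=0xf6 r3=0x1e r4=0xfc  N=1 Z=0
after  7: r0=0x26 r1=0xe2 r2=0xd8 r3=0x1e r4=0xfc  N=1 Z=0
after  8: r0=0x26 r1=0xd8 r2=0xd8 r3=0x1e r4=0xfc  N=1 Z=0
after  9: r0=0x26 r1=0xd8 r2=0xd8 r3=0x44 r4=0xfc  N=0 Z=0
-- IRQ taken; context saved, return-PC = 10 --

FLAGS = (N=0, Z=0)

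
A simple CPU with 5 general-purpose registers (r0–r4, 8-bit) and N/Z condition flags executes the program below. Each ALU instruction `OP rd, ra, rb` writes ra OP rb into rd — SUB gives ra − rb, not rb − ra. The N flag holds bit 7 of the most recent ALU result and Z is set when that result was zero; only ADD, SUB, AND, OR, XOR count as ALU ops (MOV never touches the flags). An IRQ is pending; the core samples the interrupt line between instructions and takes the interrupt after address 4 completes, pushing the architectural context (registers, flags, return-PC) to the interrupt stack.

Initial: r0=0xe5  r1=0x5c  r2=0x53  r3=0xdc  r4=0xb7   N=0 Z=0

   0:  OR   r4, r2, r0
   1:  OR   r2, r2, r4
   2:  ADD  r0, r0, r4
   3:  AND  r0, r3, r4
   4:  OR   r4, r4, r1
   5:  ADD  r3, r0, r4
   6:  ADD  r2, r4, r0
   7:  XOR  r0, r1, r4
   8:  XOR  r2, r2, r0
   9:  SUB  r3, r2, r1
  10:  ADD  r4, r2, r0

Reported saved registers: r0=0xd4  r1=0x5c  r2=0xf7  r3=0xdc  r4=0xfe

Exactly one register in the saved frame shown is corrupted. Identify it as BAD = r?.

after  0: r0=0xe5 r1=0x5c r2=0x53 r3=0xdc r4=0xf7  N=1 Z=0
after  1: r0=0xe5 r1=0x5c r2=0xf7 r3=0xdc r4=0xf7  N=1 Z=0
after  2: r0=0xdc r1=0x5c r2=0xf7 r3=0xdc r4=0xf7  N=1 Z=0
after  3: r0=0xd4 r1=0x5c r2=0xf7 r3=0xdc r4=0xf7  N=1 Z=0
after  4: r0=0xd4 r1=0x5c r2=0xf7 r3=0xdc r4=0xff  N=1 Z=0
-- IRQ taken; context saved, return-PC = 5 --
mismatch: r4: reported 0xfe vs actual 0xff

BAD = r4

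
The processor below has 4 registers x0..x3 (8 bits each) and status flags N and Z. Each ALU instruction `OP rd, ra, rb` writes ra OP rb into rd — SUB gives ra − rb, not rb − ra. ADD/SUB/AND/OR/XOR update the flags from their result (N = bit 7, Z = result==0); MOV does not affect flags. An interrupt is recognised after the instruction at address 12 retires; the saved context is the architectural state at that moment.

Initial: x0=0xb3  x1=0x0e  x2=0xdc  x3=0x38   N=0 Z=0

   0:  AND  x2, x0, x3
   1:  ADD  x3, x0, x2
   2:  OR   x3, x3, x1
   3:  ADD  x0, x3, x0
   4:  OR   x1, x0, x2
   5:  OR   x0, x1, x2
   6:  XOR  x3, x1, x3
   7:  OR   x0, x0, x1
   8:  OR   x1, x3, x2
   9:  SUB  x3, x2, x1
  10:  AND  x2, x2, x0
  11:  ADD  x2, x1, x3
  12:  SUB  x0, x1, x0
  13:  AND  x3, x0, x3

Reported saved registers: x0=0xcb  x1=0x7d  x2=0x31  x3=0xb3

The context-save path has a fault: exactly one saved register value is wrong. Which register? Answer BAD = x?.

BAD = x2

after  0: x0=0xb3 x1=0x0e x2=0x30 x3=0x38  N=0 Z=0
after  1: x0=0xb3 x1=0x0e x2=0x30 x3=0xe3  N=1 Z=0
after  2: x0=0xb3 x1=0x0e x2=0x30 x3=0xef  N=1 Z=0
after  3: x0=0xa2 x1=0x0e x2=0x30 x3=0xef  N=1 Z=0
after  4: x0=0xa2 x1=0xb2 x2=0x30 x3=0xef  N=1 Z=0
after  5: x0=0xb2 x1=0xb2 x2=0x30 x3=0xef  N=1 Z=0
after  6: x0=0xb2 x1=0xb2 x2=0x30 x3=0x5d  N=0 Z=0
after  7: x0=0xb2 x1=0xb2 x2=0x30 x3=0x5d  N=1 Z=0
after  8: x0=0xb2 x1=0x7d x2=0x30 x3=0x5d  N=0 Z=0
after  9: x0=0xb2 x1=0x7d x2=0x30 x3=0xb3  N=1 Z=0
after 10: x0=0xb2 x1=0x7d x2=0x30 x3=0xb3  N=0 Z=0
after 11: x0=0xb2 x1=0x7d x2=0x30 x3=0xb3  N=0 Z=0
after 12: x0=0xcb x1=0x7d x2=0x30 x3=0xb3  N=1 Z=0
-- IRQ taken; context saved, return-PC = 13 --
mismatch: x2: reported 0x31 vs actual 0x30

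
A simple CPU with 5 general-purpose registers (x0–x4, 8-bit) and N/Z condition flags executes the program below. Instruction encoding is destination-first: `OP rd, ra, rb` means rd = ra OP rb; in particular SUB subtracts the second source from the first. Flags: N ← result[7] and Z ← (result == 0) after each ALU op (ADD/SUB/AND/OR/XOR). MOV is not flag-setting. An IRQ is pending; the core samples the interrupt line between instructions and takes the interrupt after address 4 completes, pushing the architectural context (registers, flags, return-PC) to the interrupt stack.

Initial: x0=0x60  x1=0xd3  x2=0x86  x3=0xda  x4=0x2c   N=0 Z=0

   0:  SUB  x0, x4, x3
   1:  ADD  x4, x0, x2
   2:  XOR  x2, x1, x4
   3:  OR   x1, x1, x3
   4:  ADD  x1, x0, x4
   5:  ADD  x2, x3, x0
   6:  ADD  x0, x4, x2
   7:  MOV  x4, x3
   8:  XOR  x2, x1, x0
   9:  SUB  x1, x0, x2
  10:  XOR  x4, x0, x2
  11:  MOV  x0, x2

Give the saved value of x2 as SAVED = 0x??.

after  0: x0=0x52 x1=0xd3 x2=0x86 x3=0xda x4=0x2c  N=0 Z=0
after  1: x0=0x52 x1=0xd3 x2=0x86 x3=0xda x4=0xd8  N=1 Z=0
after  2: x0=0x52 x1=0xd3 x2=0x0b x3=0xda x4=0xd8  N=0 Z=0
after  3: x0=0x52 x1=0xdb x2=0x0b x3=0xda x4=0xd8  N=1 Z=0
after  4: x0=0x52 x1=0x2a x2=0x0b x3=0xda x4=0xd8  N=0 Z=0
-- IRQ taken; context saved, return-PC = 5 --

SAVED = 0x0b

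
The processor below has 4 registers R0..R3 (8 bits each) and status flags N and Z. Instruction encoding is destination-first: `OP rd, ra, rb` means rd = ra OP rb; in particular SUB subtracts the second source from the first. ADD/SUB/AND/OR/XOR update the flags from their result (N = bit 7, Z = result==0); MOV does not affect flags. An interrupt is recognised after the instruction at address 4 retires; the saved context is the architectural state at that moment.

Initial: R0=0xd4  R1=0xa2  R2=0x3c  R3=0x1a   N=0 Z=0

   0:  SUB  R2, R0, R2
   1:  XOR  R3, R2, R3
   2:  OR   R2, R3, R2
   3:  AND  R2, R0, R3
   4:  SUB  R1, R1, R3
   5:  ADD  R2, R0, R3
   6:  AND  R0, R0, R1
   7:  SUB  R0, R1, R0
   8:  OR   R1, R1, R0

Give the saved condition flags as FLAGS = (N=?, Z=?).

FLAGS = (N=0, Z=0)

after  0: R0=0xd4 R1=0xa2 R2=0x98 R3=0x1a  N=1 Z=0
after  1: R0=0xd4 R1=0xa2 R2=0x98 R3=0x82  N=1 Z=0
after  2: R0=0xd4 R1=0xa2 R2=0x9a R3=0x82  N=1 Z=0
after  3: R0=0xd4 R1=0xa2 R2=0x80 R3=0x82  N=1 Z=0
after  4: R0=0xd4 R1=0x20 R2=0x80 R3=0x82  N=0 Z=0
-- IRQ taken; context saved, return-PC = 5 --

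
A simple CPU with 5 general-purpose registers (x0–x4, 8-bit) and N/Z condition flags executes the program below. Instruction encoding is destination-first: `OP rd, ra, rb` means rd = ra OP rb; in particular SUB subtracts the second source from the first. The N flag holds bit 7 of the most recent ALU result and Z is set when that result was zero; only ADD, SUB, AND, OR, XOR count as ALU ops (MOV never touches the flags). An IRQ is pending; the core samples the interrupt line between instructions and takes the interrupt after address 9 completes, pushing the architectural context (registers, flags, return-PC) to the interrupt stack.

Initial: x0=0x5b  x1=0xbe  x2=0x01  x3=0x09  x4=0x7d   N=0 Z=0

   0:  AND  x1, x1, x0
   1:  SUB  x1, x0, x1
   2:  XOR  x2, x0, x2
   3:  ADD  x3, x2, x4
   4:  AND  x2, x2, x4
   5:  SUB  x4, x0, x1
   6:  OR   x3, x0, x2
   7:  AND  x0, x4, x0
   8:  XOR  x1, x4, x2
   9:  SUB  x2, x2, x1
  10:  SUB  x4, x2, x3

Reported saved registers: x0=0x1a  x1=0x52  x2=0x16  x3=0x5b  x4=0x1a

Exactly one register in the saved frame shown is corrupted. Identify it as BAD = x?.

BAD = x1

after  0: x0=0x5b x1=0x1a x2=0x01 x3=0x09 x4=0x7d  N=0 Z=0
after  1: x0=0x5b x1=0x41 x2=0x01 x3=0x09 x4=0x7d  N=0 Z=0
after  2: x0=0x5b x1=0x41 x2=0x5a x3=0x09 x4=0x7d  N=0 Z=0
after  3: x0=0x5b x1=0x41 x2=0x5a x3=0xd7 x4=0x7d  N=1 Z=0
after  4: x0=0x5b x1=0x41 x2=0x58 x3=0xd7 x4=0x7d  N=0 Z=0
after  5: x0=0x5b x1=0x41 x2=0x58 x3=0xd7 x4=0x1a  N=0 Z=0
after  6: x0=0x5b x1=0x41 x2=0x58 x3=0x5b x4=0x1a  N=0 Z=0
after  7: x0=0x1a x1=0x41 x2=0x58 x3=0x5b x4=0x1a  N=0 Z=0
after  8: x0=0x1a x1=0x42 x2=0x58 x3=0x5b x4=0x1a  N=0 Z=0
after  9: x0=0x1a x1=0x42 x2=0x16 x3=0x5b x4=0x1a  N=0 Z=0
-- IRQ taken; context saved, return-PC = 10 --
mismatch: x1: reported 0x52 vs actual 0x42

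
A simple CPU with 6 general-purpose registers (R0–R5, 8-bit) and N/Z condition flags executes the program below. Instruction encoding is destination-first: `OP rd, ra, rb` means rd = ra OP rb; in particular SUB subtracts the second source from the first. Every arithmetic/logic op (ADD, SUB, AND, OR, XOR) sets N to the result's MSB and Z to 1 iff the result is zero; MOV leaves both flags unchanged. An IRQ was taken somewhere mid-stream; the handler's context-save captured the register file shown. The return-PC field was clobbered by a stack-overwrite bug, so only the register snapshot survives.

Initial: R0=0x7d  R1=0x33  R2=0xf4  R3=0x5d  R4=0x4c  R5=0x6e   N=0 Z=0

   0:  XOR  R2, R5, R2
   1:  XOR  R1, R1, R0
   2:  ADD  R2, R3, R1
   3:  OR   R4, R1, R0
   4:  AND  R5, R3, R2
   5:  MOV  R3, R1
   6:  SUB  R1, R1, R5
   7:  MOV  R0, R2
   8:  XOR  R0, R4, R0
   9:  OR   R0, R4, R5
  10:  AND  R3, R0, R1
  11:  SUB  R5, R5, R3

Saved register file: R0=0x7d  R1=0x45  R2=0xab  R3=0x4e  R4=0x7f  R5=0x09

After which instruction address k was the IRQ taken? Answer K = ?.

K = 6

after  0: R0=0x7d R1=0x33 R2=0x9a R3=0x5d R4=0x4c R5=0x6e  N=1 Z=0
after  1: R0=0x7d R1=0x4e R2=0x9a R3=0x5d R4=0x4c R5=0x6e  N=0 Z=0
after  2: R0=0x7d R1=0x4e R2=0xab R3=0x5d R4=0x4c R5=0x6e  N=1 Z=0
after  3: R0=0x7d R1=0x4e R2=0xab R3=0x5d R4=0x7f R5=0x6e  N=0 Z=0
after  4: R0=0x7d R1=0x4e R2=0xab R3=0x5d R4=0x7f R5=0x09  N=0 Z=0
after  5: R0=0x7d R1=0x4e R2=0xab R3=0x4e R4=0x7f R5=0x09  N=0 Z=0
after  6: R0=0x7d R1=0x45 R2=0xab R3=0x4e R4=0x7f R5=0x09  N=0 Z=0
-- IRQ taken; context saved, return-PC = 7 --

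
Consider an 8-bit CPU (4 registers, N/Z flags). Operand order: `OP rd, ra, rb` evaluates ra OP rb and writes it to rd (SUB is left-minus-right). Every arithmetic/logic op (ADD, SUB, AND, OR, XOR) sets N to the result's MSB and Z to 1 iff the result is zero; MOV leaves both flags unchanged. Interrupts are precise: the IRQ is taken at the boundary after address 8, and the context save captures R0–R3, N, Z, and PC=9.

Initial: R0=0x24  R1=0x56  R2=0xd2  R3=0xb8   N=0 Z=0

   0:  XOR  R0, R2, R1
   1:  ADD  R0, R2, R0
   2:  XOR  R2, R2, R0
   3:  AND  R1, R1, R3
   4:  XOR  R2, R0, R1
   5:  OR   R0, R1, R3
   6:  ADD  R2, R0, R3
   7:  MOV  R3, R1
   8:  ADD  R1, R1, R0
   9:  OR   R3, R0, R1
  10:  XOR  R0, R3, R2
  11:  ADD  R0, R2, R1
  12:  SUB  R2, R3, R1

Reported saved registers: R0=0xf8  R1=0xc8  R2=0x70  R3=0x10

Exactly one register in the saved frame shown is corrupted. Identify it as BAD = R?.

after  0: R0=0x84 R1=0x56 R2=0xd2 R3=0xb8  N=1 Z=0
after  1: R0=0x56 R1=0x56 R2=0xd2 R3=0xb8  N=0 Z=0
after  2: R0=0x56 R1=0x56 R2=0x84 R3=0xb8  N=1 Z=0
after  3: R0=0x56 R1=0x10 R2=0x84 R3=0xb8  N=0 Z=0
after  4: R0=0x56 R1=0x10 R2=0x46 R3=0xb8  N=0 Z=0
after  5: R0=0xb8 R1=0x10 R2=0x46 R3=0xb8  N=1 Z=0
after  6: R0=0xb8 R1=0x10 R2=0x70 R3=0xb8  N=0 Z=0
after  7: R0=0xb8 R1=0x10 R2=0x70 R3=0x10  N=0 Z=0
after  8: R0=0xb8 R1=0xc8 R2=0x70 R3=0x10  N=1 Z=0
-- IRQ taken; context saved, return-PC = 9 --
mismatch: R0: reported 0xf8 vs actual 0xb8

BAD = R0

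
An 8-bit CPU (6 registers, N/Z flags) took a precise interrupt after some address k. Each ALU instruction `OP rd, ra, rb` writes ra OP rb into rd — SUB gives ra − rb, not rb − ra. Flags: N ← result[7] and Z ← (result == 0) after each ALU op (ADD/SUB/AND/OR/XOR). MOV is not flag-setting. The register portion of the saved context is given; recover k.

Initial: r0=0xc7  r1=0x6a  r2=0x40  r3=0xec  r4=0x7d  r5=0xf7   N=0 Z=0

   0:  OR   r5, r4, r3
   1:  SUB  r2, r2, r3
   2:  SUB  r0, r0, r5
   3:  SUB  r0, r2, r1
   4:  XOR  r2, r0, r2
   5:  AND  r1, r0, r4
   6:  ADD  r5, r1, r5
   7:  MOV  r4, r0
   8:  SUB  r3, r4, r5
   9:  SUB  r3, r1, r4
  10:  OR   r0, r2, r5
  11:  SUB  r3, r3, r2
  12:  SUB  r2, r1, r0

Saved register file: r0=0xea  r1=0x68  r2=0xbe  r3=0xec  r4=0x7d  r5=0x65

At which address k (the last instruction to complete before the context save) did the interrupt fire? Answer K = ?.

K = 6

after  0: r0=0xc7 r1=0x6a r2=0x40 r3=0xec r4=0x7d r5=0xfd  N=1 Z=0
after  1: r0=0xc7 r1=0x6a r2=0x54 r3=0xec r4=0x7d r5=0xfd  N=0 Z=0
after  2: r0=0xca r1=0x6a r2=0x54 r3=0xec r4=0x7d r5=0xfd  N=1 Z=0
after  3: r0=0xea r1=0x6a r2=0x54 r3=0xec r4=0x7d r5=0xfd  N=1 Z=0
after  4: r0=0xea r1=0x6a r2=0xbe r3=0xec r4=0x7d r5=0xfd  N=1 Z=0
after  5: r0=0xea r1=0x68 r2=0xbe r3=0xec r4=0x7d r5=0xfd  N=0 Z=0
after  6: r0=0xea r1=0x68 r2=0xbe r3=0xec r4=0x7d r5=0x65  N=0 Z=0
-- IRQ taken; context saved, return-PC = 7 --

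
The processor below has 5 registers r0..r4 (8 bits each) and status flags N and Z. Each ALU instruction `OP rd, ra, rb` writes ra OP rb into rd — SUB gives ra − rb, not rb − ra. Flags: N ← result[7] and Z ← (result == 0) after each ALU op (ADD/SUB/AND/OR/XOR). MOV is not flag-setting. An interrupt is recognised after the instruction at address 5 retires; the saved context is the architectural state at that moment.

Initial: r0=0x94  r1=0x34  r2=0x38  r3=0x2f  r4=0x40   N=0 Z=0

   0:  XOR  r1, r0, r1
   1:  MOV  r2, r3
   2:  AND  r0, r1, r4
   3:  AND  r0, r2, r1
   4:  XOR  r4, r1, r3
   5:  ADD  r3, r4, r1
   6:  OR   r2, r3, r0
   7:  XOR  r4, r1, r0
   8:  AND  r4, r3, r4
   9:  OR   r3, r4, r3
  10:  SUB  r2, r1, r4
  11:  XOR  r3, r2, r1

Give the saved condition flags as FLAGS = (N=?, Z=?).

FLAGS = (N=0, Z=0)

after  0: r0=0x94 r1=0xa0 r2=0x38 r3=0x2f r4=0x40  N=1 Z=0
after  1: r0=0x94 r1=0xa0 r2=0x2f r3=0x2f r4=0x40  N=1 Z=0
after  2: r0=0x00 r1=0xa0 r2=0x2f r3=0x2f r4=0x40  N=0 Z=1
after  3: r0=0x20 r1=0xa0 r2=0x2f r3=0x2f r4=0x40  N=0 Z=0
after  4: r0=0x20 r1=0xa0 r2=0x2f r3=0x2f r4=0x8f  N=1 Z=0
after  5: r0=0x20 r1=0xa0 r2=0x2f r3=0x2f r4=0x8f  N=0 Z=0
-- IRQ taken; context saved, return-PC = 6 --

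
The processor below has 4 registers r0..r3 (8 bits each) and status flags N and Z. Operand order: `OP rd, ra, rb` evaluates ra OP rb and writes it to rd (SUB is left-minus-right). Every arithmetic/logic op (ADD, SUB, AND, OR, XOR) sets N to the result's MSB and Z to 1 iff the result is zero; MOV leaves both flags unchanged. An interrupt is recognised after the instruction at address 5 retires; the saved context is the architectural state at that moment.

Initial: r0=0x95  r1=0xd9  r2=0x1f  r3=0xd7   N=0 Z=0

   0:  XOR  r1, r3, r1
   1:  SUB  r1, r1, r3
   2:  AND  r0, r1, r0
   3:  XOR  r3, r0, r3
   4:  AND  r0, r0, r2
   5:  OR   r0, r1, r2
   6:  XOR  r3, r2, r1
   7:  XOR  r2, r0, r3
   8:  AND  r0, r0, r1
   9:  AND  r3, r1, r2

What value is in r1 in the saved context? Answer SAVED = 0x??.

SAVED = 0x37

after  0: r0=0x95 r1=0x0e r2=0x1f r3=0xd7  N=0 Z=0
after  1: r0=0x95 r1=0x37 r2=0x1f r3=0xd7  N=0 Z=0
after  2: r0=0x15 r1=0x37 r2=0x1f r3=0xd7  N=0 Z=0
after  3: r0=0x15 r1=0x37 r2=0x1f r3=0xc2  N=1 Z=0
after  4: r0=0x15 r1=0x37 r2=0x1f r3=0xc2  N=0 Z=0
after  5: r0=0x3f r1=0x37 r2=0x1f r3=0xc2  N=0 Z=0
-- IRQ taken; context saved, return-PC = 6 --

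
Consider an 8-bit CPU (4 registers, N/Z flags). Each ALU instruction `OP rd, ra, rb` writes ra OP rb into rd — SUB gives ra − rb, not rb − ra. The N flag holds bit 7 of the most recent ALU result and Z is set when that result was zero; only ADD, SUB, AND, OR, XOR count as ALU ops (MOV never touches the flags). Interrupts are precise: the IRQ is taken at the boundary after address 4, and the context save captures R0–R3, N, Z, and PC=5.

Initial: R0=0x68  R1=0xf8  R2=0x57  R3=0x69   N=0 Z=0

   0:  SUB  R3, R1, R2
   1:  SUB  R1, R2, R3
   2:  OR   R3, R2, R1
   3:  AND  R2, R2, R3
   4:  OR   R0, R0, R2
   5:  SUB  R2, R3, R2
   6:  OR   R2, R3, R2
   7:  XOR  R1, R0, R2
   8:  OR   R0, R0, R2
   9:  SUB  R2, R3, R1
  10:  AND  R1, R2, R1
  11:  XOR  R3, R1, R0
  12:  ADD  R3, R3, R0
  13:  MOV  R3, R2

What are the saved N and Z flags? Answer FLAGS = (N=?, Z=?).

after  0: R0=0x68 R1=0xf8 R2=0x57 R3=0xa1  N=1 Z=0
after  1: R0=0x68 R1=0xb6 R2=0x57 R3=0xa1  N=1 Z=0
after  2: R0=0x68 R1=0xb6 R2=0x57 R3=0xf7  N=1 Z=0
after  3: R0=0x68 R1=0xb6 R2=0x57 R3=0xf7  N=0 Z=0
after  4: R0=0x7f R1=0xb6 R2=0x57 R3=0xf7  N=0 Z=0
-- IRQ taken; context saved, return-PC = 5 --

FLAGS = (N=0, Z=0)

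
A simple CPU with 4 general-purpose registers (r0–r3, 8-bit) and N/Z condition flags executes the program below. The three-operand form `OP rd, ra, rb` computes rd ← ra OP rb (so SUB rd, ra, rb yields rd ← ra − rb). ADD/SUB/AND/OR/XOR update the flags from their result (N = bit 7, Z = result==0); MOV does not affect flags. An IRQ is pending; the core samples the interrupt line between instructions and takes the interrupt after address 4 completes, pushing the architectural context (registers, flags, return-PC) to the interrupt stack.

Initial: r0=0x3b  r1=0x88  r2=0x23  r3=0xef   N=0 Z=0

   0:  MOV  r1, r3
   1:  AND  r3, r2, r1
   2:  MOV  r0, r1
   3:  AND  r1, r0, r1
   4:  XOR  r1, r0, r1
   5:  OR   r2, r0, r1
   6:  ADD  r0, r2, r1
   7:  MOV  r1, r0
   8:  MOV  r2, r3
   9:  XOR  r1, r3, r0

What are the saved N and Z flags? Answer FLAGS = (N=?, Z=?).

FLAGS = (N=0, Z=1)

after  0: r0=0x3b r1=0xef r2=0x23 r3=0xef  N=0 Z=0
after  1: r0=0x3b r1=0xef r2=0x23 r3=0x23  N=0 Z=0
after  2: r0=0xef r1=0xef r2=0x23 r3=0x23  N=0 Z=0
after  3: r0=0xef r1=0xef r2=0x23 r3=0x23  N=1 Z=0
after  4: r0=0xef r1=0x00 r2=0x23 r3=0x23  N=0 Z=1
-- IRQ taken; context saved, return-PC = 5 --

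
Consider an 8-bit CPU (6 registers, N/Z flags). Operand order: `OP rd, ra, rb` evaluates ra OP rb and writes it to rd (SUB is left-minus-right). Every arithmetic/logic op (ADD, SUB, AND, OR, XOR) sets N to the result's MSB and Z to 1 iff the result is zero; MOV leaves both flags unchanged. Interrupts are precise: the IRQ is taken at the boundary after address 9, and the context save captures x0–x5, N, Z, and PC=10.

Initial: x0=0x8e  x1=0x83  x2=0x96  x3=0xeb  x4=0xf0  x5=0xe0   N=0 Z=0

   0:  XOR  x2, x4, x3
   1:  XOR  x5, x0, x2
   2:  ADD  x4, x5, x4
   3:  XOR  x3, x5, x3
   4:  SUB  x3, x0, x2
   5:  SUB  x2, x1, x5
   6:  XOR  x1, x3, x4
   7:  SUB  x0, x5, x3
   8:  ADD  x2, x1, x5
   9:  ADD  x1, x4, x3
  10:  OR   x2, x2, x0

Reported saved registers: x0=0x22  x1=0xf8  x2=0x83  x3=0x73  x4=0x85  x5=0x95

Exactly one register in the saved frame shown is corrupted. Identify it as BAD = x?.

after  0: x0=0x8e x1=0x83 x2=0x1b x3=0xeb x4=0xf0 x5=0xe0  N=0 Z=0
after  1: x0=0x8e x1=0x83 x2=0x1b x3=0xeb x4=0xf0 x5=0x95  N=1 Z=0
after  2: x0=0x8e x1=0x83 x2=0x1b x3=0xeb x4=0x85 x5=0x95  N=1 Z=0
after  3: x0=0x8e x1=0x83 x2=0x1b x3=0x7e x4=0x85 x5=0x95  N=0 Z=0
after  4: x0=0x8e x1=0x83 x2=0x1b x3=0x73 x4=0x85 x5=0x95  N=0 Z=0
after  5: x0=0x8e x1=0x83 x2=0xee x3=0x73 x4=0x85 x5=0x95  N=1 Z=0
after  6: x0=0x8e x1=0xf6 x2=0xee x3=0x73 x4=0x85 x5=0x95  N=1 Z=0
after  7: x0=0x22 x1=0xf6 x2=0xee x3=0x73 x4=0x85 x5=0x95  N=0 Z=0
after  8: x0=0x22 x1=0xf6 x2=0x8b x3=0x73 x4=0x85 x5=0x95  N=1 Z=0
after  9: x0=0x22 x1=0xf8 x2=0x8b x3=0x73 x4=0x85 x5=0x95  N=1 Z=0
-- IRQ taken; context saved, return-PC = 10 --
mismatch: x2: reported 0x83 vs actual 0x8b

BAD = x2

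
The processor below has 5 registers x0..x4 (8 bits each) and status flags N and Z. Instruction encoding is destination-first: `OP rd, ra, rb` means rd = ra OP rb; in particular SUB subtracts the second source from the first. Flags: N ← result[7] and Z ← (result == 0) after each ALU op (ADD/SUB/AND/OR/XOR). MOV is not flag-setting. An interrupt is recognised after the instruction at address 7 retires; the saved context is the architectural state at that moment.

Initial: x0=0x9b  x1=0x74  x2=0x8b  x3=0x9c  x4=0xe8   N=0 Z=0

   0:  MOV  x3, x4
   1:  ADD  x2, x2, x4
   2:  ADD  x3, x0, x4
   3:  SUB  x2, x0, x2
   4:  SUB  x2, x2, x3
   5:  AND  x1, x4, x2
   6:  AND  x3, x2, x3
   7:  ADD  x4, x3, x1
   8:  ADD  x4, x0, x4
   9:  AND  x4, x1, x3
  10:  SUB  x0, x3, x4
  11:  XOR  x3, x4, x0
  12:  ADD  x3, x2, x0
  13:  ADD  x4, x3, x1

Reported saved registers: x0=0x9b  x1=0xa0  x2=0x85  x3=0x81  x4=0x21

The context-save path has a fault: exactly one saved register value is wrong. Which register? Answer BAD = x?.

BAD = x2

after  0: x0=0x9b x1=0x74 x2=0x8b x3=0xe8 x4=0xe8  N=0 Z=0
after  1: x0=0x9b x1=0x74 x2=0x73 x3=0xe8 x4=0xe8  N=0 Z=0
after  2: x0=0x9b x1=0x74 x2=0x73 x3=0x83 x4=0xe8  N=1 Z=0
after  3: x0=0x9b x1=0x74 x2=0x28 x3=0x83 x4=0xe8  N=0 Z=0
after  4: x0=0x9b x1=0x74 x2=0xa5 x3=0x83 x4=0xe8  N=1 Z=0
after  5: x0=0x9b x1=0xa0 x2=0xa5 x3=0x83 x4=0xe8  N=1 Z=0
after  6: x0=0x9b x1=0xa0 x2=0xa5 x3=0x81 x4=0xe8  N=1 Z=0
after  7: x0=0x9b x1=0xa0 x2=0xa5 x3=0x81 x4=0x21  N=0 Z=0
-- IRQ taken; context saved, return-PC = 8 --
mismatch: x2: reported 0x85 vs actual 0xa5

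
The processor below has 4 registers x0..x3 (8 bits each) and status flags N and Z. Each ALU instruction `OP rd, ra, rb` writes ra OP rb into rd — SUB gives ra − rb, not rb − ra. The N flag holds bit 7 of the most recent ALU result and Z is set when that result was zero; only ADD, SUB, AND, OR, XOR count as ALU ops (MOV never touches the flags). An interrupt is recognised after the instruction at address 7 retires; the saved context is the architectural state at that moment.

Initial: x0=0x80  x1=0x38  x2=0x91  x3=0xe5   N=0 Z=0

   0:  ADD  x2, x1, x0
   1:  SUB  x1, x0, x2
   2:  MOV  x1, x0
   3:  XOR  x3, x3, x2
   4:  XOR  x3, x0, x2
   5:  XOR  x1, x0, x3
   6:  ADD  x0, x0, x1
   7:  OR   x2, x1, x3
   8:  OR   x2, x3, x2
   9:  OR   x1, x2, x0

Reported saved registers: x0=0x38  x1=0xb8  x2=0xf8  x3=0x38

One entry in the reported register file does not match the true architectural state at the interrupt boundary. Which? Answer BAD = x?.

BAD = x2

after  0: x0=0x80 x1=0x38 x2=0xb8 x3=0xe5  N=1 Z=0
after  1: x0=0x80 x1=0xc8 x2=0xb8 x3=0xe5  N=1 Z=0
after  2: x0=0x80 x1=0x80 x2=0xb8 x3=0xe5  N=1 Z=0
after  3: x0=0x80 x1=0x80 x2=0xb8 x3=0x5d  N=0 Z=0
after  4: x0=0x80 x1=0x80 x2=0xb8 x3=0x38  N=0 Z=0
after  5: x0=0x80 x1=0xb8 x2=0xb8 x3=0x38  N=1 Z=0
after  6: x0=0x38 x1=0xb8 x2=0xb8 x3=0x38  N=0 Z=0
after  7: x0=0x38 x1=0xb8 x2=0xb8 x3=0x38  N=1 Z=0
-- IRQ taken; context saved, return-PC = 8 --
mismatch: x2: reported 0xf8 vs actual 0xb8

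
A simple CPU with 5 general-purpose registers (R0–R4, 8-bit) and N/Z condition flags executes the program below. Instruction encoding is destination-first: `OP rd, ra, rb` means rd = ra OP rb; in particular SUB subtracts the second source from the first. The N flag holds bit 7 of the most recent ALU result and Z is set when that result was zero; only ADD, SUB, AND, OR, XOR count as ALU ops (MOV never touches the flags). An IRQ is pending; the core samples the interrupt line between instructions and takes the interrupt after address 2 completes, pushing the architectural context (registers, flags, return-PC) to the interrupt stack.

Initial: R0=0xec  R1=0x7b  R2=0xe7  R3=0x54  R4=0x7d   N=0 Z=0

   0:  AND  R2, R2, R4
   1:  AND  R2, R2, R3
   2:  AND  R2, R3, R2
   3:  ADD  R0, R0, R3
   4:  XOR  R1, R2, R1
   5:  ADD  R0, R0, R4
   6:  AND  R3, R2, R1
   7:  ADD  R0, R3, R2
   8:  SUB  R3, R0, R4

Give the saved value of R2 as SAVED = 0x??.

SAVED = 0x44

after  0: R0=0xec R1=0x7b R2=0x65 R3=0x54 R4=0x7d  N=0 Z=0
after  1: R0=0xec R1=0x7b R2=0x44 R3=0x54 R4=0x7d  N=0 Z=0
after  2: R0=0xec R1=0x7b R2=0x44 R3=0x54 R4=0x7d  N=0 Z=0
-- IRQ taken; context saved, return-PC = 3 --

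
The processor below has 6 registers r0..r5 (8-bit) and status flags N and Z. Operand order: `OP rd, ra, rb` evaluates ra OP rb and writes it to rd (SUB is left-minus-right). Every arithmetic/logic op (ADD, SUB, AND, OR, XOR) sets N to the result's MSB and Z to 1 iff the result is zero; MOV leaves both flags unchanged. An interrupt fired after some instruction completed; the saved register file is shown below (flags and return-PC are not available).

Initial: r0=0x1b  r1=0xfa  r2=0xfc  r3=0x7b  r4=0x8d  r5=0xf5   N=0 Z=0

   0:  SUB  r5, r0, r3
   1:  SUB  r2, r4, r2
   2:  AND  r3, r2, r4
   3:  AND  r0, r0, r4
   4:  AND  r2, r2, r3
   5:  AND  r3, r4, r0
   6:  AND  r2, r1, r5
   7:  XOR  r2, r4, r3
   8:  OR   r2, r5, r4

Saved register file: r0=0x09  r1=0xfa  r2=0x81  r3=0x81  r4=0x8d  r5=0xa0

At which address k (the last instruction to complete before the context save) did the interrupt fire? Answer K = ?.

after  0: r0=0x1b r1=0xfa r2=0xfc r3=0x7b r4=0x8d r5=0xa0  N=1 Z=0
after  1: r0=0x1b r1=0xfa r2=0x91 r3=0x7b r4=0x8d r5=0xa0  N=1 Z=0
after  2: r0=0x1b r1=0xfa r2=0x91 r3=0x81 r4=0x8d r5=0xa0  N=1 Z=0
after  3: r0=0x09 r1=0xfa r2=0x91 r3=0x81 r4=0x8d r5=0xa0  N=0 Z=0
after  4: r0=0x09 r1=0xfa r2=0x81 r3=0x81 r4=0x8d r5=0xa0  N=1 Z=0
-- IRQ taken; context saved, return-PC = 5 --

K = 4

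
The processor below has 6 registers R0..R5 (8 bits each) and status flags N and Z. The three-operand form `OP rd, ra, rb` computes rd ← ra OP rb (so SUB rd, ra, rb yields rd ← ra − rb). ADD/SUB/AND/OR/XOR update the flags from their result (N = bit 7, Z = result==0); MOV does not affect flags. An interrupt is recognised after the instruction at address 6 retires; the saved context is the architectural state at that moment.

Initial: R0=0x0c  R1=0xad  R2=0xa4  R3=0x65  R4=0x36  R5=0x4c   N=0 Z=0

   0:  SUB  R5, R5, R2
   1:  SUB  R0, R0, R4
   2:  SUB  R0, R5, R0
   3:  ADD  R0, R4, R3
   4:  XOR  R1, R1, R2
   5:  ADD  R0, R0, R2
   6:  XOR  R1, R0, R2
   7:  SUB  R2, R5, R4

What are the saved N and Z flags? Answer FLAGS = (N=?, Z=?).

after  0: R0=0x0c R1=0xad R2=0xa4 R3=0x65 R4=0x36 R5=0xa8  N=1 Z=0
after  1: R0=0xd6 R1=0xad R2=0xa4 R3=0x65 R4=0x36 R5=0xa8  N=1 Z=0
after  2: R0=0xd2 R1=0xad R2=0xa4 R3=0x65 R4=0x36 R5=0xa8  N=1 Z=0
after  3: R0=0x9b R1=0xad R2=0xa4 R3=0x65 R4=0x36 R5=0xa8  N=1 Z=0
after  4: R0=0x9b R1=0x09 R2=0xa4 R3=0x65 R4=0x36 R5=0xa8  N=0 Z=0
after  5: R0=0x3f R1=0x09 R2=0xa4 R3=0x65 R4=0x36 R5=0xa8  N=0 Z=0
after  6: R0=0x3f R1=0x9b R2=0xa4 R3=0x65 R4=0x36 R5=0xa8  N=1 Z=0
-- IRQ taken; context saved, return-PC = 7 --

FLAGS = (N=1, Z=0)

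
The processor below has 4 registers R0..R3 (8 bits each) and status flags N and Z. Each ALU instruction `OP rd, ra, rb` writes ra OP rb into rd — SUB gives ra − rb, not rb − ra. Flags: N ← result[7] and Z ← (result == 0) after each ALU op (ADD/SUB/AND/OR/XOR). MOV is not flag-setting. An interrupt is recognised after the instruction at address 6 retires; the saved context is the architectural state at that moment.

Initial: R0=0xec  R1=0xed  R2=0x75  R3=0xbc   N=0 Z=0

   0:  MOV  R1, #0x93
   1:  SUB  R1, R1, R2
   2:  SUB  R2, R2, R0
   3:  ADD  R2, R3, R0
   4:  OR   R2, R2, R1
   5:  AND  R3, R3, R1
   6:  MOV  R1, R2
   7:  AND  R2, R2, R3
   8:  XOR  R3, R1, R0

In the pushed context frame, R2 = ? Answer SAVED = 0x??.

SAVED = 0xbe

after  0: R0=0xec R1=0x93 R2=0x75 R3=0xbc  N=0 Z=0
after  1: R0=0xec R1=0x1e R2=0x75 R3=0xbc  N=0 Z=0
after  2: R0=0xec R1=0x1e R2=0x89 R3=0xbc  N=1 Z=0
after  3: R0=0xec R1=0x1e R2=0xa8 R3=0xbc  N=1 Z=0
after  4: R0=0xec R1=0x1e R2=0xbe R3=0xbc  N=1 Z=0
after  5: R0=0xec R1=0x1e R2=0xbe R3=0x1c  N=0 Z=0
after  6: R0=0xec R1=0xbe R2=0xbe R3=0x1c  N=0 Z=0
-- IRQ taken; context saved, return-PC = 7 --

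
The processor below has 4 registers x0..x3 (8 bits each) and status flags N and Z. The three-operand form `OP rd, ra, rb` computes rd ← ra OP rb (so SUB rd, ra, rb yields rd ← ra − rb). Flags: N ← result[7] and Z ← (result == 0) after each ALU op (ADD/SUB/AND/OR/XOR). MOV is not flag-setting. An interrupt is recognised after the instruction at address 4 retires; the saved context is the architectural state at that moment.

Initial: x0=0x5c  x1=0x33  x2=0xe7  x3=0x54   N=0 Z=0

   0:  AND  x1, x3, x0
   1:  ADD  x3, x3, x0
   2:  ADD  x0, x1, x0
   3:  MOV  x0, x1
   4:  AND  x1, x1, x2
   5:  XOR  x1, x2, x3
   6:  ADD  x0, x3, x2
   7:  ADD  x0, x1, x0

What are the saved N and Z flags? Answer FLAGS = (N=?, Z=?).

after  0: x0=0x5c x1=0x54 x2=0xe7 x3=0x54  N=0 Z=0
after  1: x0=0x5c x1=0x54 x2=0xe7 x3=0xb0  N=1 Z=0
after  2: x0=0xb0 x1=0x54 x2=0xe7 x3=0xb0  N=1 Z=0
after  3: x0=0x54 x1=0x54 x2=0xe7 x3=0xb0  N=1 Z=0
after  4: x0=0x54 x1=0x44 x2=0xe7 x3=0xb0  N=0 Z=0
-- IRQ taken; context saved, return-PC = 5 --

FLAGS = (N=0, Z=0)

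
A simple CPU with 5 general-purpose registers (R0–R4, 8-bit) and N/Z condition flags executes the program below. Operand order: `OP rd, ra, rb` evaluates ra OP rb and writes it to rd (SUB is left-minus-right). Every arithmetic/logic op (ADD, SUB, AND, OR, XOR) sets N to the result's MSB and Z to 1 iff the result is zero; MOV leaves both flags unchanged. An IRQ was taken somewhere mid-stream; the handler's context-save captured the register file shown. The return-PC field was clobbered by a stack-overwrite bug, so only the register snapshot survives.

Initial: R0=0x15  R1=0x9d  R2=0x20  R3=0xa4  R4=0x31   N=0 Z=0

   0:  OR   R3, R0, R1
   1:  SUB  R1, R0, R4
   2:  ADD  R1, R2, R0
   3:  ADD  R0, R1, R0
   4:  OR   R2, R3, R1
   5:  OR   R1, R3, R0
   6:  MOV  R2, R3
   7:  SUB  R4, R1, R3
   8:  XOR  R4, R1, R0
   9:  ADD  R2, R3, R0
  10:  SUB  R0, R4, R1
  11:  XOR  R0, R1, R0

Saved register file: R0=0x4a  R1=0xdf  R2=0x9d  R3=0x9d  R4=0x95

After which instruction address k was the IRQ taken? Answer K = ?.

K = 8

after  0: R0=0x15 R1=0x9d R2=0x20 R3=0x9d R4=0x31  N=1 Z=0
after  1: R0=0x15 R1=0xe4 R2=0x20 R3=0x9d R4=0x31  N=1 Z=0
after  2: R0=0x15 R1=0x35 R2=0x20 R3=0x9d R4=0x31  N=0 Z=0
after  3: R0=0x4a R1=0x35 R2=0x20 R3=0x9d R4=0x31  N=0 Z=0
after  4: R0=0x4a R1=0x35 R2=0xbd R3=0x9d R4=0x31  N=1 Z=0
after  5: R0=0x4a R1=0xdf R2=0xbd R3=0x9d R4=0x31  N=1 Z=0
after  6: R0=0x4a R1=0xdf R2=0x9d R3=0x9d R4=0x31  N=1 Z=0
after  7: R0=0x4a R1=0xdf R2=0x9d R3=0x9d R4=0x42  N=0 Z=0
after  8: R0=0x4a R1=0xdf R2=0x9d R3=0x9d R4=0x95  N=1 Z=0
-- IRQ taken; context saved, return-PC = 9 --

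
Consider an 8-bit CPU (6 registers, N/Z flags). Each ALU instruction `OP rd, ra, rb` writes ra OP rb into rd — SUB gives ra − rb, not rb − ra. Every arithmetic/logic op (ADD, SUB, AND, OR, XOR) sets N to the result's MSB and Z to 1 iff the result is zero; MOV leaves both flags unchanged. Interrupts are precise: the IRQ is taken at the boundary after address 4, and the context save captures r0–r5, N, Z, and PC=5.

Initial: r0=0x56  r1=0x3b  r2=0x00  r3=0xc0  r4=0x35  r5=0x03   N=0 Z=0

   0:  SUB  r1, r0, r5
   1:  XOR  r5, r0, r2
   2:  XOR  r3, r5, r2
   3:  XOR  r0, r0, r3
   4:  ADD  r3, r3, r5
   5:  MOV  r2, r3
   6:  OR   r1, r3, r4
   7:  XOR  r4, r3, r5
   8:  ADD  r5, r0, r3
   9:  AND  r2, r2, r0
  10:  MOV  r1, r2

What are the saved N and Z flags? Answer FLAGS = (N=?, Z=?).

FLAGS = (N=1, Z=0)

after  0: r0=0x56 r1=0x53 r2=0x00 r3=0xc0 r4=0x35 r5=0x03  N=0 Z=0
after  1: r0=0x56 r1=0x53 r2=0x00 r3=0xc0 r4=0x35 r5=0x56  N=0 Z=0
after  2: r0=0x56 r1=0x53 r2=0x00 r3=0x56 r4=0x35 r5=0x56  N=0 Z=0
after  3: r0=0x00 r1=0x53 r2=0x00 r3=0x56 r4=0x35 r5=0x56  N=0 Z=1
after  4: r0=0x00 r1=0x53 r2=0x00 r3=0xac r4=0x35 r5=0x56  N=1 Z=0
-- IRQ taken; context saved, return-PC = 5 --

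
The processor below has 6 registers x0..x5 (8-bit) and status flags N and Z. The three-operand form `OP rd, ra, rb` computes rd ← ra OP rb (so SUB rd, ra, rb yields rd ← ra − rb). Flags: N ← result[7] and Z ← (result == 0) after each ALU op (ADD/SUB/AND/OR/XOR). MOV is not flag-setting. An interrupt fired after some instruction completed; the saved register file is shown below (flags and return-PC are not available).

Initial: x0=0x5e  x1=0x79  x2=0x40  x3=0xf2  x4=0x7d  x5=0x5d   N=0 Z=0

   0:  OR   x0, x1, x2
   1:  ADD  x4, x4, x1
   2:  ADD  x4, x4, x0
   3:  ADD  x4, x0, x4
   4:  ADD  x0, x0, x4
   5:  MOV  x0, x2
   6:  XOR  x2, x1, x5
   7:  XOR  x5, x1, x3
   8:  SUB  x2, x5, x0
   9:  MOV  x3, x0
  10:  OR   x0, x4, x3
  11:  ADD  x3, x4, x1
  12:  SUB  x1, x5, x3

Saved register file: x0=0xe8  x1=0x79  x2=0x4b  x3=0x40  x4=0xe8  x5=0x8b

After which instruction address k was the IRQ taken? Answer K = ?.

after  0: x0=0x79 x1=0x79 x2=0x40 x3=0xf2 x4=0x7d x5=0x5d  N=0 Z=0
after  1: x0=0x79 x1=0x79 x2=0x40 x3=0xf2 x4=0xf6 x5=0x5d  N=1 Z=0
after  2: x0=0x79 x1=0x79 x2=0x40 x3=0xf2 x4=0x6f x5=0x5d  N=0 Z=0
after  3: x0=0x79 x1=0x79 x2=0x40 x3=0xf2 x4=0xe8 x5=0x5d  N=1 Z=0
after  4: x0=0x61 x1=0x79 x2=0x40 x3=0xf2 x4=0xe8 x5=0x5d  N=0 Z=0
after  5: x0=0x40 x1=0x79 x2=0x40 x3=0xf2 x4=0xe8 x5=0x5d  N=0 Z=0
after  6: x0=0x40 x1=0x79 x2=0x24 x3=0xf2 x4=0xe8 x5=0x5d  N=0 Z=0
after  7: x0=0x40 x1=0x79 x2=0x24 x3=0xf2 x4=0xe8 x5=0x8b  N=1 Z=0
after  8: x0=0x40 x1=0x79 x2=0x4b x3=0xf2 x4=0xe8 x5=0x8b  N=0 Z=0
after  9: x0=0x40 x1=0x79 x2=0x4b x3=0x40 x4=0xe8 x5=0x8b  N=0 Z=0
after 10: x0=0xe8 x1=0x79 x2=0x4b x3=0x40 x4=0xe8 x5=0x8b  N=1 Z=0
-- IRQ taken; context saved, return-PC = 11 --

K = 10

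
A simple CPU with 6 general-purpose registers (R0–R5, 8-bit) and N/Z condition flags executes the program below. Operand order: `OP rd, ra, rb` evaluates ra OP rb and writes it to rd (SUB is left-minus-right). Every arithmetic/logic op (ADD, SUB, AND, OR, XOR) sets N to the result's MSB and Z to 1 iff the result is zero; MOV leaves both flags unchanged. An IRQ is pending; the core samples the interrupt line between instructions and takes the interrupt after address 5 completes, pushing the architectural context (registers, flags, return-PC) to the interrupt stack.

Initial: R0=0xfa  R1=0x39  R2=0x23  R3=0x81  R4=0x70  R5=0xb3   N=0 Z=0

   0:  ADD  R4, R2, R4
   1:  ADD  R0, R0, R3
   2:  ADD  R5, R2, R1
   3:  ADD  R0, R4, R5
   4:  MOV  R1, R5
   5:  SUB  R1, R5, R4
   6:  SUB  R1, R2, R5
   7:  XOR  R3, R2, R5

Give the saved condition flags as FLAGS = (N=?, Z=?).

FLAGS = (N=1, Z=0)

after  0: R0=0xfa R1=0x39 R2=0x23 R3=0x81 R4=0x93 R5=0xb3  N=1 Z=0
after  1: R0=0x7b R1=0x39 R2=0x23 R3=0x81 R4=0x93 R5=0xb3  N=0 Z=0
after  2: R0=0x7b R1=0x39 R2=0x23 R3=0x81 R4=0x93 R5=0x5c  N=0 Z=0
after  3: R0=0xef R1=0x39 R2=0x23 R3=0x81 R4=0x93 R5=0x5c  N=1 Z=0
after  4: R0=0xef R1=0x5c R2=0x23 R3=0x81 R4=0x93 R5=0x5c  N=1 Z=0
after  5: R0=0xef R1=0xc9 R2=0x23 R3=0x81 R4=0x93 R5=0x5c  N=1 Z=0
-- IRQ taken; context saved, return-PC = 6 --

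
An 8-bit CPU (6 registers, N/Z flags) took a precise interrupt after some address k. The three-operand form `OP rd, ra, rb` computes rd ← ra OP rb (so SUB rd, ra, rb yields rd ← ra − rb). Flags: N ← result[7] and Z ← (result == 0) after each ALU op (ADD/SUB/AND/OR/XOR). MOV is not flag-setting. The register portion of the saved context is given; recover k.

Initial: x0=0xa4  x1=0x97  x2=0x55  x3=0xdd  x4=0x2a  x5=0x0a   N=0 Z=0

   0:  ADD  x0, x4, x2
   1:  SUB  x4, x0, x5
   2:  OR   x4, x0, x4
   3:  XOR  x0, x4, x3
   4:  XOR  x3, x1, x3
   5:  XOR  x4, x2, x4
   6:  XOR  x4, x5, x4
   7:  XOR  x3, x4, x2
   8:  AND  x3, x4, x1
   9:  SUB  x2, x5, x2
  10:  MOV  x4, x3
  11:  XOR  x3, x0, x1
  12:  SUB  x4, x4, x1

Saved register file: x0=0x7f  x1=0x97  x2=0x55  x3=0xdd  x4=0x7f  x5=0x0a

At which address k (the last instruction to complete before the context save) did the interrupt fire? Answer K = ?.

K = 2

after  0: x0=0x7f x1=0x97 x2=0x55 x3=0xdd x4=0x2a x5=0x0a  N=0 Z=0
after  1: x0=0x7f x1=0x97 x2=0x55 x3=0xdd x4=0x75 x5=0x0a  N=0 Z=0
after  2: x0=0x7f x1=0x97 x2=0x55 x3=0xdd x4=0x7f x5=0x0a  N=0 Z=0
-- IRQ taken; context saved, return-PC = 3 --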